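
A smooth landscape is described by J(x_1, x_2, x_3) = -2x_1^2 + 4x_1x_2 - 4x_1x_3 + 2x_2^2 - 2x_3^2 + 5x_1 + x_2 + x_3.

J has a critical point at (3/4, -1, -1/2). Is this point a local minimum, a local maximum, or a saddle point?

saddle point

The Hessian is constant: H = [[-4, 4, -4], [4, 4, 0], [-4, 0, -4]].
Leading principal minors: Δ₁ = -4, Δ₂ = -32, Δ₃ = 64.
The minors fit neither the all-positive nor the alternating-sign pattern, so H is indefinite: a saddle point.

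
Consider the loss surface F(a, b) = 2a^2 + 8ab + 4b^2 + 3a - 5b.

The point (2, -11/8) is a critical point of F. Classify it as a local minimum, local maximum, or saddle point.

The Hessian of F is constant: H = [[4, 8], [8, 8]].
det(H) = 4·8 − 8² = -32.
Since det(H) < 0, H is indefinite and the critical point is a saddle point.

saddle point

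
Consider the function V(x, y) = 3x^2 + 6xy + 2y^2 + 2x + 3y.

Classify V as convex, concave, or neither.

V is quadratic, so its Hessian is the constant matrix H = [[6, 6], [6, 4]].
det(H) = -12, tr(H) = 10.
det(H) < 0, so H is indefinite: neither convex nor concave.

neither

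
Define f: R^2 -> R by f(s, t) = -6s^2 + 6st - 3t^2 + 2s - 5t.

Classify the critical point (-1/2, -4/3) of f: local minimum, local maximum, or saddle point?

The Hessian of f is constant: H = [[-12, 6], [6, -6]].
det(H) = (-12)·(-6) − 6² = 36.
det(H) > 0 and tr(H) = -18 < 0, so H is negative definite and the point is a local maximum.

local maximum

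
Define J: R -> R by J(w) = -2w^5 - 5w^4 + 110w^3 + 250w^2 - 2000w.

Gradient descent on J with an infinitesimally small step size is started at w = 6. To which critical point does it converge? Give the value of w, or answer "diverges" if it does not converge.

J'(w) = -10(w - 5)(w - 2)(w + 4)(w + 5), so J'(6) = -4400.
Gradient descent moves in the -J' direction, i.e. w is increasing.
There is no critical point above w=6, and J' keeps the same sign, so the iterate runs off to +∞.

diverges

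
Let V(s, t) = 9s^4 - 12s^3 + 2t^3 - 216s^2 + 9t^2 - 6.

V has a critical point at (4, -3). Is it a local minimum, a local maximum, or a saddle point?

saddle point

The mixed partial ∂²V/∂s∂t is 0, so the Hessian at any point is diag(V_ss, V_tt) = diag(36(3s^2 - 2s - 12), 6(2t + 3)).
At (4, -3): H = diag(1008, -18).
The eigenvalues have opposite signs, so H is indefinite: a saddle point.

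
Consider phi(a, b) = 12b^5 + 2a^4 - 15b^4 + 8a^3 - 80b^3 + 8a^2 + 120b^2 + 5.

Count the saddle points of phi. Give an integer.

6

phi separates as a function of a plus a function of b, so ∇phi=0 decouples.
∂phi/∂a = 8a(a + 1)(a + 2) = 0 at a ∈ {-2, -1, 0}; ∂phi/∂b = 60b(b - 2)(b - 1)(b + 2) = 0 at b ∈ {-2, 0, 1, 2}.
The Hessian is diagonal: diag(phi_aa, phi_bb). Second derivatives: phi_aa(-2)=16, phi_aa(-1)=-8, phi_aa(0)=16; phi_bb(-2)=-1440, phi_bb(0)=240, phi_bb(1)=-180, phi_bb(2)=480.
Saddle points occur where the two diagonal entries have opposite signs: (-2, -2), (-2, 1), (-1, 0), (-1, 2), (0, -2), (0, 1). Count: 6.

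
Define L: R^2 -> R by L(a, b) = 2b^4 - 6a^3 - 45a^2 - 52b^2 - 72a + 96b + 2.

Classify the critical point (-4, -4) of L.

local minimum

The mixed partial ∂²L/∂a∂b is 0, so the Hessian at any point is diag(L_aa, L_bb) = diag(-18(2a + 5), 8(3b^2 - 13)).
At (-4, -4): H = diag(54, 280).
Both eigenvalues are positive, so H is positive definite: a local minimum.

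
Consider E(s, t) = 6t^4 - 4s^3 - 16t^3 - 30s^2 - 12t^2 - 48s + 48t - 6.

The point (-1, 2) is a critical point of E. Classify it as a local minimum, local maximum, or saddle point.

saddle point

The mixed partial ∂²E/∂s∂t is 0, so the Hessian at any point is diag(E_ss, E_tt) = diag(-12(2s + 5), 24(3t^2 - 4t - 1)).
At (-1, 2): H = diag(-36, 72).
The eigenvalues have opposite signs, so H is indefinite: a saddle point.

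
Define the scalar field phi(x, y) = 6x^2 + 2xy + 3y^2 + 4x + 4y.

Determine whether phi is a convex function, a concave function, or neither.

convex

phi is quadratic, so its Hessian is the constant matrix H = [[12, 2], [2, 6]].
det(H) = 68, tr(H) = 18.
det(H) > 0 and tr(H) > 0, so H is positive definite everywhere: convex.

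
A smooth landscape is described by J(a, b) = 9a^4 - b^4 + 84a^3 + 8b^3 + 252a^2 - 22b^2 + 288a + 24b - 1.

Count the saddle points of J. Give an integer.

5

J separates as a function of a plus a function of b, so ∇J=0 decouples.
∂J/∂a = 36(a + 1)(a + 2)(a + 4) = 0 at a ∈ {-4, -2, -1}; ∂J/∂b = -4(b - 3)(b - 2)(b - 1) = 0 at b ∈ {1, 2, 3}.
The Hessian is diagonal: diag(J_aa, J_bb). Second derivatives: J_aa(-4)=216, J_aa(-2)=-72, J_aa(-1)=108; J_bb(1)=-8, J_bb(2)=4, J_bb(3)=-8.
Saddle points occur where the two diagonal entries have opposite signs: (-4, 1), (-4, 3), (-2, 2), (-1, 1), (-1, 3). Count: 5.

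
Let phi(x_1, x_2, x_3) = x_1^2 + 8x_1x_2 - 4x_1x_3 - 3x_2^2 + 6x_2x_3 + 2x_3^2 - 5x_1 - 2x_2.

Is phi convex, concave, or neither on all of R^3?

neither

phi is quadratic, so its Hessian is the constant matrix H = [[2, 8, -4], [8, -6, 6], [-4, 6, 4]].
Leading principal minors: 2, -76, -664.
Neither pattern holds ⇒ H is indefinite ⇒ neither convex nor concave.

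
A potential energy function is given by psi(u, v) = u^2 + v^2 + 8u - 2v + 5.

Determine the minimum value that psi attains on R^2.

-12

psi(u,v) separates as P(u) + Q(v) + 5, so its minimum is min P + min Q + 5.
P'(u) = 2u + 8 vanishes at u ∈ {-4}; Q'(v) = 2v - 2 vanishes at v ∈ {1}.
Local minima of P (where P''>0): P(-4)=-16. Local minima of Q: Q(1)=-1.
So the global minimum of psi is P(-4) + Q(1) + 5 = -16 − 1 + 5 = -12, attained at (-4, 1).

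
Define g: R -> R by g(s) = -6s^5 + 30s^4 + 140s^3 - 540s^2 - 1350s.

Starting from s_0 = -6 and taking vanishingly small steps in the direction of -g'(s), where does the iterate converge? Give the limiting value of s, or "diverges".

g'(s) = -30(s - 5)(s - 3)(s + 1)(s + 3), so g'(-6) = -44550.
Gradient descent moves in the -g' direction, i.e. s is increasing.
The nearest critical point in that direction is s = -3, where g'' = 2880 > 0 (a local minimum). The iterate converges there.

-3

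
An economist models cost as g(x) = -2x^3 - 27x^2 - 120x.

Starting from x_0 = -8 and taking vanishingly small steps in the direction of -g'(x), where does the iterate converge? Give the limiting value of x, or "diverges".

-5

g'(x) = -6(x + 4)(x + 5), so g'(-8) = -72.
Gradient descent moves in the -g' direction, i.e. x is increasing.
The nearest critical point in that direction is x = -5, where g'' = 6 > 0 (a local minimum). The iterate converges there.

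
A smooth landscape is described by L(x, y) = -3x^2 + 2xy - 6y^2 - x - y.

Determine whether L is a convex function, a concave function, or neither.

L is quadratic, so its Hessian is the constant matrix H = [[-6, 2], [2, -12]].
det(H) = 68, tr(H) = -18.
det(H) > 0 and tr(H) < 0, so H is negative definite everywhere: concave.

concave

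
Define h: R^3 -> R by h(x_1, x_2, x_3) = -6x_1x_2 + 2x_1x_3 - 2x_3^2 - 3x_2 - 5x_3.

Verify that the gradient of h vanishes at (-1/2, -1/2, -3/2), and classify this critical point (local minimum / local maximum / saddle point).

∇h = (-6x_2 + 2x_3, -6x_1 - 3, 2x_1 - 4x_3 - 5); substituting (-1/2, -1/2, -3/2) gives ∇h = (0, 0, 0), so (-1/2, -1/2, -3/2) is indeed a critical point.
The Hessian is constant: H = [[0, -6, 2], [-6, 0, 0], [2, 0, -4]].
Leading principal minors: Δ₁ = 0, Δ₂ = -36, Δ₃ = 144.
The minors fit neither the all-positive nor the alternating-sign pattern, so H is indefinite: a saddle point.

saddle point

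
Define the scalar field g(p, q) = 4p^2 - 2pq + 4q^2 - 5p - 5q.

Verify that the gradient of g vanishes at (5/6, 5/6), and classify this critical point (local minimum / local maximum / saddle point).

local minimum

∇g = (8p - 2q - 5, -2p + 8q - 5); substituting (5/6, 5/6) gives ∇g = (0, 0), so (5/6, 5/6) is indeed a critical point.
The Hessian of g is constant: H = [[8, -2], [-2, 8]].
det(H) = 8·8 − (-2)² = 60.
det(H) > 0 and tr(H) = 16 > 0, so H is positive definite and the point is a local minimum.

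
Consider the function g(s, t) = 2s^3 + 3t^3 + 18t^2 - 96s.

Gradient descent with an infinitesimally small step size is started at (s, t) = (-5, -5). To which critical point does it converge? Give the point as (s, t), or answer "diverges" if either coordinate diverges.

diverges

g is separable, so gradient descent decouples: s follows -∂g/∂s, t follows -∂g/∂t.
∂g/∂s = 6(s - 4)(s + 4); at s=-5 this is 54, so s decreases.
∂g/∂t = 9t(t + 4); at t=-5 this is 45, so t decreases.
The s-coordinate has no critical point in that direction and runs off to infinity.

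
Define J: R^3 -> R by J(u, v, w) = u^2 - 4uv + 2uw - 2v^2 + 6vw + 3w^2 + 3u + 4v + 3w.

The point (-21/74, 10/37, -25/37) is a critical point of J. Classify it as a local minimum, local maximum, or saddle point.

The Hessian is constant: H = [[2, -4, 2], [-4, -4, 6], [2, 6, 6]].
Leading principal minors: Δ₁ = 2, Δ₂ = -24, Δ₃ = -296.
The minors fit neither the all-positive nor the alternating-sign pattern, so H is indefinite: a saddle point.

saddle point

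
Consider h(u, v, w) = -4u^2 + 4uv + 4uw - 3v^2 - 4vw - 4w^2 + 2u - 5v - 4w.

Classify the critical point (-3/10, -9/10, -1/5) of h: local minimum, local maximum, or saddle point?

local maximum

The Hessian is constant: H = [[-8, 4, 4], [4, -6, -4], [4, -4, -8]].
Leading principal minors: Δ₁ = -8, Δ₂ = 32, Δ₃ = -160.
The minors alternate sign starting negative (−, +, −), so H is negative definite: a local maximum.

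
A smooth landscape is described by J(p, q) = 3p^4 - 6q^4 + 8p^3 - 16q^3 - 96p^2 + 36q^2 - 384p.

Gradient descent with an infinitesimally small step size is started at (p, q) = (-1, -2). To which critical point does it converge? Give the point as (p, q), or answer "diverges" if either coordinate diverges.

(4, 0)

J is separable, so gradient descent decouples: p follows -∂J/∂p, q follows -∂J/∂q.
∂J/∂p = 12(p - 4)(p + 2)(p + 4); at p=-1 this is -180, so p increases.
∂J/∂q = -24q(q - 1)(q + 3); at q=-2 this is -144, so q increases.
p converges to its nearest critical value 4 (a local min of the p-part); q converges to 0. The iterate converges to (4, 0).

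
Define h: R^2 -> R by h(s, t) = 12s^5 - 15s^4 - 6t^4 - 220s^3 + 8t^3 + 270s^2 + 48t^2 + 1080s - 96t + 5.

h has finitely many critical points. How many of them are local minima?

h separates as a function of s plus a function of t, so ∇h=0 decouples.
∂h/∂s = 60(s - 3)(s - 2)(s + 1)(s + 3) = 0 at s ∈ {-3, -1, 2, 3}; ∂h/∂t = -24(t - 2)(t - 1)(t + 2) = 0 at t ∈ {-2, 1, 2}.
The Hessian is diagonal: diag(h_ss, h_tt). Second derivatives: h_ss(-3)=-3600, h_ss(-1)=1440, h_ss(2)=-900, h_ss(3)=1440; h_tt(-2)=-288, h_tt(1)=72, h_tt(2)=-96.
Local minima occur where both diagonal entries positive: (-1, 1), (3, 1). Count: 2.

2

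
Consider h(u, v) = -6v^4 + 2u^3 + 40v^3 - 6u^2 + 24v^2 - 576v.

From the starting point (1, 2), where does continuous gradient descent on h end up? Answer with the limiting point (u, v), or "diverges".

h is separable, so gradient descent decouples: u follows -∂h/∂u, v follows -∂h/∂v.
∂h/∂u = 6u(u - 2); at u=1 this is -6, so u increases.
∂h/∂v = -24(v - 4)(v - 3)(v + 2); at v=2 this is -192, so v increases.
u converges to its nearest critical value 2 (a local min of the u-part); v converges to 3. The iterate converges to (2, 3).

(2, 3)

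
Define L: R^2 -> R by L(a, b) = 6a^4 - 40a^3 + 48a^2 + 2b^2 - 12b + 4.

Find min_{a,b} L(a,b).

L(a,b) separates as P(a) + Q(b) + 4, so its minimum is min P + min Q + 4.
P'(a) = 24a(a - 4)(a - 1) vanishes at a ∈ {0, 1, 4}; Q'(b) = 4b - 12 vanishes at b ∈ {3}.
Local minima of P (where P''>0): P(0)=0, P(4)=-256. Local minima of Q: Q(3)=-18.
So the global minimum of L is P(4) + Q(3) + 4 = -256 − 18 + 4 = -270, attained at (4, 3).

-270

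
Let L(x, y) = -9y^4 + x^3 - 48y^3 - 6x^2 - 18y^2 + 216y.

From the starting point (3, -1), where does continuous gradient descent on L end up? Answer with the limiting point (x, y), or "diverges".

(4, -2)

L is separable, so gradient descent decouples: x follows -∂L/∂x, y follows -∂L/∂y.
∂L/∂x = 3x(x - 4); at x=3 this is -9, so x increases.
∂L/∂y = -36(y - 1)(y + 2)(y + 3); at y=-1 this is 144, so y decreases.
x converges to its nearest critical value 4 (a local min of the x-part); y converges to -2. The iterate converges to (4, -2).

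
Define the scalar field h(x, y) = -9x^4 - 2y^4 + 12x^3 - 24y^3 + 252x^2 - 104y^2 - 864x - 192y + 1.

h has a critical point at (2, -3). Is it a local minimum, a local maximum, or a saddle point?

The mixed partial ∂²h/∂x∂y is 0, so the Hessian at any point is diag(h_xx, h_yy) = diag(36(-3x^2 + 2x + 14), -8(3y^2 + 18y + 26)).
At (2, -3): H = diag(216, 8).
Both eigenvalues are positive, so H is positive definite: a local minimum.

local minimum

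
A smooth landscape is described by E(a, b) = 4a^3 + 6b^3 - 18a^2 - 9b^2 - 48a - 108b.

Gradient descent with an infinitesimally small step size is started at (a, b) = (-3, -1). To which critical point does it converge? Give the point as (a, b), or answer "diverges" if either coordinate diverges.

E is separable, so gradient descent decouples: a follows -∂E/∂a, b follows -∂E/∂b.
∂E/∂a = 12(a - 4)(a + 1); at a=-3 this is 168, so a decreases.
∂E/∂b = 18(b - 3)(b + 2); at b=-1 this is -72, so b increases.
The a-coordinate has no critical point in that direction and runs off to infinity.

diverges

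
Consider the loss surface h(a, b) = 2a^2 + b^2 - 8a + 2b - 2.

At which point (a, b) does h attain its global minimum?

h(a,b) separates as P(a) + Q(b) − 2, so its minimum is min P + min Q − 2.
P'(a) = 4a - 8 vanishes at a ∈ {2}; Q'(b) = 2b + 2 vanishes at b ∈ {-1}.
Local minima of P (where P''>0): P(2)=-8. Local minima of Q: Q(-1)=-1.
So the global minimum of h is P(2) + Q(-1) − 2 = -8 − 1 − 2 = -11, attained at (2, -1).

(2, -1)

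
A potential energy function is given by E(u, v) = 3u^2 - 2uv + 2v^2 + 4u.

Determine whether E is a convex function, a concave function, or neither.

convex

E is quadratic, so its Hessian is the constant matrix H = [[6, -2], [-2, 4]].
det(H) = 20, tr(H) = 10.
det(H) > 0 and tr(H) > 0, so H is positive definite everywhere: convex.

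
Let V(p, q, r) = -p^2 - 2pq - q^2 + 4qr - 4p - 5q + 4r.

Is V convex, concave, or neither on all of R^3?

V is quadratic, so its Hessian is the constant matrix H = [[-2, -2, 0], [-2, -2, 4], [0, 4, 0]].
Leading principal minors: -2, 0, 32.
Neither pattern holds ⇒ H is indefinite ⇒ neither convex nor concave.

neither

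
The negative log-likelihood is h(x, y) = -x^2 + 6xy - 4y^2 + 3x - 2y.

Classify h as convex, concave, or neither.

neither

h is quadratic, so its Hessian is the constant matrix H = [[-2, 6], [6, -8]].
det(H) = -20, tr(H) = -10.
det(H) < 0, so H is indefinite: neither convex nor concave.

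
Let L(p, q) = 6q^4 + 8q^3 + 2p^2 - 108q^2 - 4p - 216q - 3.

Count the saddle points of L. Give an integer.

L separates as a function of p plus a function of q, so ∇L=0 decouples.
∂L/∂p = 4(p - 1) = 0 at p ∈ {1}; ∂L/∂q = 24(q - 3)(q + 1)(q + 3) = 0 at q ∈ {-3, -1, 3}.
The Hessian is diagonal: diag(L_pp, L_qq). Second derivatives: L_pp(1)=4; L_qq(-3)=288, L_qq(-1)=-192, L_qq(3)=576.
Saddle points occur where the two diagonal entries have opposite signs: (1, -1). Count: 1.

1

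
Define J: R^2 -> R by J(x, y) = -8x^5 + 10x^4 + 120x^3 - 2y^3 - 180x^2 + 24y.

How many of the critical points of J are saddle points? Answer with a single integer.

4

J separates as a function of x plus a function of y, so ∇J=0 decouples.
∂J/∂x = -40x(x - 3)(x - 1)(x + 3) = 0 at x ∈ {-3, 0, 1, 3}; ∂J/∂y = -6(y - 2)(y + 2) = 0 at y ∈ {-2, 2}.
The Hessian is diagonal: diag(J_xx, J_yy). Second derivatives: J_xx(-3)=2880, J_xx(0)=-360, J_xx(1)=320, J_xx(3)=-1440; J_yy(-2)=24, J_yy(2)=-24.
Saddle points occur where the two diagonal entries have opposite signs: (-3, 2), (0, -2), (1, 2), (3, -2). Count: 4.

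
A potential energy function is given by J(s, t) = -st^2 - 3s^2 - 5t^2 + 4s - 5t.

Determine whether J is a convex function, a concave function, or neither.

neither

The term -st^2 is cubic, so the Hessian is not constant.
∂²J/∂t² = -2s - 10, which takes both signs as s varies (negative for sufficiently large s). A diagonal entry of the Hessian changing sign means the Hessian is neither positive- nor negative-semidefinite on all of R^2.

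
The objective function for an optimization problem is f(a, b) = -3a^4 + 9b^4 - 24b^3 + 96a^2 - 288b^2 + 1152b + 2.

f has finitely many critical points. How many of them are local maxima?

f separates as a function of a plus a function of b, so ∇f=0 decouples.
∂f/∂a = -12a(a - 4)(a + 4) = 0 at a ∈ {-4, 0, 4}; ∂f/∂b = 36(b - 4)(b - 2)(b + 4) = 0 at b ∈ {-4, 2, 4}.
The Hessian is diagonal: diag(f_aa, f_bb). Second derivatives: f_aa(-4)=-384, f_aa(0)=192, f_aa(4)=-384; f_bb(-4)=1728, f_bb(2)=-432, f_bb(4)=576.
Local maxima occur where both diagonal entries negative: (-4, 2), (4, 2). Count: 2.

2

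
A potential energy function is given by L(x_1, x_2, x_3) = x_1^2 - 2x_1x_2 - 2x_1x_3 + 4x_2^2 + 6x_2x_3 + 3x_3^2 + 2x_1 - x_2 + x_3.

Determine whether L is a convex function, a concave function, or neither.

convex

L is quadratic, so its Hessian is the constant matrix H = [[2, -2, -2], [-2, 8, 6], [-2, 6, 6]].
Leading principal minors: 2, 12, 16.
All positive ⇒ H ≻ 0 ⇒ convex.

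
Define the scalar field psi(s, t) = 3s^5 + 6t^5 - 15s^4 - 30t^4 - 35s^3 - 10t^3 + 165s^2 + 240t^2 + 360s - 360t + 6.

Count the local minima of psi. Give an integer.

psi separates as a function of s plus a function of t, so ∇psi=0 decouples.
∂psi/∂s = 15(s - 4)(s - 3)(s + 1)(s + 2) = 0 at s ∈ {-2, -1, 3, 4}; ∂psi/∂t = 30(t - 3)(t - 2)(t - 1)(t + 2) = 0 at t ∈ {-2, 1, 2, 3}.
The Hessian is diagonal: diag(psi_ss, psi_tt). Second derivatives: psi_ss(-2)=-450, psi_ss(-1)=300, psi_ss(3)=-300, psi_ss(4)=450; psi_tt(-2)=-1800, psi_tt(1)=180, psi_tt(2)=-120, psi_tt(3)=300.
Local minima occur where both diagonal entries positive: (-1, 1), (-1, 3), (4, 1), (4, 3). Count: 4.

4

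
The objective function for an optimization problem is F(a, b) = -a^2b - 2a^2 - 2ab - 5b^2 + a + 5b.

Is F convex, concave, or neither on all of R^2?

The term -a^2b is cubic, so the Hessian is not constant.
∂²F/∂a² = -2b - 4, which takes both signs as b varies (negative for sufficiently large b). A diagonal entry of the Hessian changing sign means the Hessian is neither positive- nor negative-semidefinite on all of R^2.

neither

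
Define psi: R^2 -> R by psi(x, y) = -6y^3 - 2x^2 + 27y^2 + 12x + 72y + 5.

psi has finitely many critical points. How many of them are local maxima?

1

psi separates as a function of x plus a function of y, so ∇psi=0 decouples.
∂psi/∂x = -4(x - 3) = 0 at x ∈ {3}; ∂psi/∂y = -18(y - 4)(y + 1) = 0 at y ∈ {-1, 4}.
The Hessian is diagonal: diag(psi_xx, psi_yy). Second derivatives: psi_xx(3)=-4; psi_yy(-1)=90, psi_yy(4)=-90.
Local maxima occur where both diagonal entries negative: (3, 4). Count: 1.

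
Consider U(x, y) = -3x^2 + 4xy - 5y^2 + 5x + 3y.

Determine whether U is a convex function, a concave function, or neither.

U is quadratic, so its Hessian is the constant matrix H = [[-6, 4], [4, -10]].
det(H) = 44, tr(H) = -16.
det(H) > 0 and tr(H) < 0, so H is negative definite everywhere: concave.

concave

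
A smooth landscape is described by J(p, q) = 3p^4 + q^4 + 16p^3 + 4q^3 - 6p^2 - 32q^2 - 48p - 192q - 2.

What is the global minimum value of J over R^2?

J(p,q) separates as A(p) + B(q) − 2, so its minimum is min A + min B − 2.
A'(p) = 12(p - 1)(p + 1)(p + 4) vanishes at p ∈ {-4, -1, 1}; B'(q) = 4(q - 4)(q + 3)(q + 4) vanishes at q ∈ {-4, -3, 4}.
Local minima of A (where A''>0): A(-4)=-160, A(1)=-35. Local minima of B: B(-4)=256, B(4)=-768.
So the global minimum of J is A(-4) + B(4) − 2 = -160 − 768 − 2 = -930, attained at (-4, 4).

-930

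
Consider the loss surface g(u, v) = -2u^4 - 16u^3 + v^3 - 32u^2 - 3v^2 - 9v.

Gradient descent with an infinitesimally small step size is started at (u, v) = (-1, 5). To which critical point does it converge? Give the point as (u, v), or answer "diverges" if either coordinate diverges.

(-2, 3)

g is separable, so gradient descent decouples: u follows -∂g/∂u, v follows -∂g/∂v.
∂g/∂u = -8u(u + 2)(u + 4); at u=-1 this is 24, so u decreases.
∂g/∂v = 3(v - 3)(v + 1); at v=5 this is 36, so v decreases.
u converges to its nearest critical value -2 (a local min of the u-part); v converges to 3. The iterate converges to (-2, 3).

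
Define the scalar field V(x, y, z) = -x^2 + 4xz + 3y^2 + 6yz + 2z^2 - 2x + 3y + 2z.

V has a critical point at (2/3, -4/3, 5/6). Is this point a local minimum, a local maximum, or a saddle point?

The Hessian is constant: H = [[-2, 0, 4], [0, 6, 6], [4, 6, 4]].
Leading principal minors: Δ₁ = -2, Δ₂ = -12, Δ₃ = -72.
The minors fit neither the all-positive nor the alternating-sign pattern, so H is indefinite: a saddle point.

saddle point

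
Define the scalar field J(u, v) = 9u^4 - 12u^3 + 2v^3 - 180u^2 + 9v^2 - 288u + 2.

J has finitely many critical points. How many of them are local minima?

J separates as a function of u plus a function of v, so ∇J=0 decouples.
∂J/∂u = 36(u - 4)(u + 1)(u + 2) = 0 at u ∈ {-2, -1, 4}; ∂J/∂v = 6v(v + 3) = 0 at v ∈ {-3, 0}.
The Hessian is diagonal: diag(J_uu, J_vv). Second derivatives: J_uu(-2)=216, J_uu(-1)=-180, J_uu(4)=1080; J_vv(-3)=-18, J_vv(0)=18.
Local minima occur where both diagonal entries positive: (-2, 0), (4, 0). Count: 2.

2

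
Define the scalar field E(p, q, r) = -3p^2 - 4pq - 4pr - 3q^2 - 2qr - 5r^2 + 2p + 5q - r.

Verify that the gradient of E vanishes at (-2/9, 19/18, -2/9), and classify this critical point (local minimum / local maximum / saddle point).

∇E = (-6p - 4q - 4r + 2, -4p - 6q - 2r + 5, -4p - 2q - 10r - 1); substituting (-2/9, 19/18, -2/9) gives ∇E = (0, 0, 0), so (-2/9, 19/18, -2/9) is indeed a critical point.
The Hessian is constant: H = [[-6, -4, -4], [-4, -6, -2], [-4, -2, -10]].
Leading principal minors: Δ₁ = -6, Δ₂ = 20, Δ₃ = -144.
The minors alternate sign starting negative (−, +, −), so H is negative definite: a local maximum.

local maximum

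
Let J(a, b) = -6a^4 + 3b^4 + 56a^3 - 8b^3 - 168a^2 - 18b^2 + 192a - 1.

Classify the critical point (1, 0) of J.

The mixed partial ∂²J/∂a∂b is 0, so the Hessian at any point is diag(J_aa, J_bb) = diag(24(-3a^2 + 14a - 14), 12(3b^2 - 4b - 3)).
At (1, 0): H = diag(-72, -36).
Both eigenvalues are negative, so H is negative definite: a local maximum.

local maximum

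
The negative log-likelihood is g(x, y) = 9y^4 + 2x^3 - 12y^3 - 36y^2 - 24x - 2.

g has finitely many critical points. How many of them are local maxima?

1

g separates as a function of x plus a function of y, so ∇g=0 decouples.
∂g/∂x = 6(x - 2)(x + 2) = 0 at x ∈ {-2, 2}; ∂g/∂y = 36y(y - 2)(y + 1) = 0 at y ∈ {-1, 0, 2}.
The Hessian is diagonal: diag(g_xx, g_yy). Second derivatives: g_xx(-2)=-24, g_xx(2)=24; g_yy(-1)=108, g_yy(0)=-72, g_yy(2)=216.
Local maxima occur where both diagonal entries negative: (-2, 0). Count: 1.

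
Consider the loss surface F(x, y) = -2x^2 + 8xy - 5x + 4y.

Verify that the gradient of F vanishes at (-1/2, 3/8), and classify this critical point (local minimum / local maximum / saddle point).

saddle point

∇F = (-4x + 8y - 5, 8x + 4); substituting (-1/2, 3/8) gives ∇F = (0, 0), so (-1/2, 3/8) is indeed a critical point.
The Hessian of F is constant: H = [[-4, 8], [8, 0]].
det(H) = (-4)·0 − 8² = -64.
Since det(H) < 0, H is indefinite and the critical point is a saddle point.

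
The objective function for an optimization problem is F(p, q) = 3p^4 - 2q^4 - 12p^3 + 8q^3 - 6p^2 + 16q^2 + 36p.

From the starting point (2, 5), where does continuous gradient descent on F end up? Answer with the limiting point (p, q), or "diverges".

F is separable, so gradient descent decouples: p follows -∂F/∂p, q follows -∂F/∂q.
∂F/∂p = 12(p - 3)(p - 1)(p + 1); at p=2 this is -36, so p increases.
∂F/∂q = -8q(q - 4)(q + 1); at q=5 this is -240, so q increases.
The q-coordinate has no critical point in that direction and runs off to infinity.

diverges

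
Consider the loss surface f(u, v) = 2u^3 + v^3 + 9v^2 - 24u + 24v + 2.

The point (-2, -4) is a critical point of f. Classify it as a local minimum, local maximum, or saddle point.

The mixed partial ∂²f/∂u∂v is 0, so the Hessian at any point is diag(f_uu, f_vv) = diag(12u, 6(v + 3)).
At (-2, -4): H = diag(-24, -6).
Both eigenvalues are negative, so H is negative definite: a local maximum.

local maximum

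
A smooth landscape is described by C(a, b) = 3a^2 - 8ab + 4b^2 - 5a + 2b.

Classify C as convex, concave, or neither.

neither

C is quadratic, so its Hessian is the constant matrix H = [[6, -8], [-8, 8]].
det(H) = -16, tr(H) = 14.
det(H) < 0, so H is indefinite: neither convex nor concave.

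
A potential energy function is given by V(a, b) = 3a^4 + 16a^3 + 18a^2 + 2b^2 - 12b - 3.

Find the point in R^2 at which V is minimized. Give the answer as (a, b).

(-3, 3)

V(a,b) separates as P(a) + Q(b) − 3, so its minimum is min P + min Q − 3.
P'(a) = 12a(a + 1)(a + 3) vanishes at a ∈ {-3, -1, 0}; Q'(b) = 4b - 12 vanishes at b ∈ {3}.
Local minima of P (where P''>0): P(-3)=-27, P(0)=0. Local minima of Q: Q(3)=-18.
So the global minimum of V is P(-3) + Q(3) − 3 = -27 − 18 − 3 = -48, attained at (-3, 3).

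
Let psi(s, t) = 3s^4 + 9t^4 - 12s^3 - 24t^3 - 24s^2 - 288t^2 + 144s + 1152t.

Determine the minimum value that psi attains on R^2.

-5616

psi(s,t) separates as P(s) + Q(t), so its minimum is min P + min Q.
P'(s) = 12(s - 3)(s - 2)(s + 2) vanishes at s ∈ {-2, 2, 3}; Q'(t) = 36(t - 4)(t - 2)(t + 4) vanishes at t ∈ {-4, 2, 4}.
Local minima of P (where P''>0): P(-2)=-240, P(3)=135. Local minima of Q: Q(-4)=-5376, Q(4)=768.
So the global minimum of psi is P(-2) + Q(-4) = -240 − 5376 = -5616, attained at (-2, -4).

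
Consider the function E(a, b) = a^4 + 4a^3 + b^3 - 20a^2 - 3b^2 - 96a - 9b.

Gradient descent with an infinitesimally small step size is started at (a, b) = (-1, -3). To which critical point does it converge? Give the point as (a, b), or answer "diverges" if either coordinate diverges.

diverges

E is separable, so gradient descent decouples: a follows -∂E/∂a, b follows -∂E/∂b.
∂E/∂a = 4(a - 3)(a + 2)(a + 4); at a=-1 this is -48, so a increases.
∂E/∂b = 3(b - 3)(b + 1); at b=-3 this is 36, so b decreases.
The b-coordinate has no critical point in that direction and runs off to infinity.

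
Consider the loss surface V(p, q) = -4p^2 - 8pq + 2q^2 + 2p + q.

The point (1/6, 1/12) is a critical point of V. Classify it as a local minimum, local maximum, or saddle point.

saddle point

The Hessian of V is constant: H = [[-8, -8], [-8, 4]].
det(H) = (-8)·4 − (-8)² = -96.
Since det(H) < 0, H is indefinite and the critical point is a saddle point.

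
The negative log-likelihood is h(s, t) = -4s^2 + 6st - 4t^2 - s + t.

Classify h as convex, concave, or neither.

concave

h is quadratic, so its Hessian is the constant matrix H = [[-8, 6], [6, -8]].
det(H) = 28, tr(H) = -16.
det(H) > 0 and tr(H) < 0, so H is negative definite everywhere: concave.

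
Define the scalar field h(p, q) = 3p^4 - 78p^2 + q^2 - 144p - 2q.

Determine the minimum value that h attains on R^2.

h(p,q) separates as A(p) + B(q), so its minimum is min A + min B.
A'(p) = 12(p - 4)(p + 1)(p + 3) vanishes at p ∈ {-3, -1, 4}; B'(q) = 2q - 2 vanishes at q ∈ {1}.
Local minima of A (where A''>0): A(-3)=-27, A(4)=-1056. Local minima of B: B(1)=-1.
So the global minimum of h is A(4) + B(1) = -1056 − 1 = -1057, attained at (4, 1).

-1057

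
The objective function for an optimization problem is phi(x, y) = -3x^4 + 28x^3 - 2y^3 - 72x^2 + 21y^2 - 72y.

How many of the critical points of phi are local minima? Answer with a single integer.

1

phi separates as a function of x plus a function of y, so ∇phi=0 decouples.
∂phi/∂x = -12x(x - 4)(x - 3) = 0 at x ∈ {0, 3, 4}; ∂phi/∂y = -6(y - 4)(y - 3) = 0 at y ∈ {3, 4}.
The Hessian is diagonal: diag(phi_xx, phi_yy). Second derivatives: phi_xx(0)=-144, phi_xx(3)=36, phi_xx(4)=-48; phi_yy(3)=6, phi_yy(4)=-6.
Local minima occur where both diagonal entries positive: (3, 3). Count: 1.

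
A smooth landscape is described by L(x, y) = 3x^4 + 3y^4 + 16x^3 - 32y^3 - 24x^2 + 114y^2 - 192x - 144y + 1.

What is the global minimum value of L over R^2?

L(x,y) separates as P(x) + Q(y) + 1, so its minimum is min P + min Q + 1.
P'(x) = 12(x - 2)(x + 2)(x + 4) vanishes at x ∈ {-4, -2, 2}; Q'(y) = 12(y - 4)(y - 3)(y - 1) vanishes at y ∈ {1, 3, 4}.
Local minima of P (where P''>0): P(-4)=128, P(2)=-304. Local minima of Q: Q(1)=-59, Q(4)=-32.
So the global minimum of L is P(2) + Q(1) + 1 = -304 − 59 + 1 = -362, attained at (2, 1).

-362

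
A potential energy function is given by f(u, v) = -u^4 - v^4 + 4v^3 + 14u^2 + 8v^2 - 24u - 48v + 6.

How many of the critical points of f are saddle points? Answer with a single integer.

4

f separates as a function of u plus a function of v, so ∇f=0 decouples.
∂f/∂u = -4(u - 2)(u - 1)(u + 3) = 0 at u ∈ {-3, 1, 2}; ∂f/∂v = -4(v - 3)(v - 2)(v + 2) = 0 at v ∈ {-2, 2, 3}.
The Hessian is diagonal: diag(f_uu, f_vv). Second derivatives: f_uu(-3)=-80, f_uu(1)=16, f_uu(2)=-20; f_vv(-2)=-80, f_vv(2)=16, f_vv(3)=-20.
Saddle points occur where the two diagonal entries have opposite signs: (-3, 2), (1, -2), (1, 3), (2, 2). Count: 4.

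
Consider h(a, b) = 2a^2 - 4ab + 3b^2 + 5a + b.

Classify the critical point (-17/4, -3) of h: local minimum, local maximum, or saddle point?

The Hessian of h is constant: H = [[4, -4], [-4, 6]].
det(H) = 4·6 − (-4)² = 8.
det(H) > 0 and tr(H) = 10 > 0, so H is positive definite and the point is a local minimum.

local minimum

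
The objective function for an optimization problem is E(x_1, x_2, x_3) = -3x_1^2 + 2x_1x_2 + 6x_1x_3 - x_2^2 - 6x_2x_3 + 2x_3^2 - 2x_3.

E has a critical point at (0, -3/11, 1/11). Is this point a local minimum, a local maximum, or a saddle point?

The Hessian is constant: H = [[-6, 2, 6], [2, -2, -6], [6, -6, 4]].
Leading principal minors: Δ₁ = -6, Δ₂ = 8, Δ₃ = 176.
The minors fit neither the all-positive nor the alternating-sign pattern, so H is indefinite: a saddle point.

saddle point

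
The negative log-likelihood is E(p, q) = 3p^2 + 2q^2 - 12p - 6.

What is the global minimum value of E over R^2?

-18

E(p,q) separates as A(p) + B(q) − 6, so its minimum is min A + min B − 6.
A'(p) = 6p - 12 vanishes at p ∈ {2}; B'(q) = 4q vanishes at q ∈ {0}.
Local minima of A (where A''>0): A(2)=-12. Local minima of B: B(0)=0.
So the global minimum of E is A(2) + B(0) − 6 = -12 + 0 − 6 = -18, attained at (2, 0).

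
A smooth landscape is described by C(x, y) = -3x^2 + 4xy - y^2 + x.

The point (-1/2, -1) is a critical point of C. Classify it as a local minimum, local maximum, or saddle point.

saddle point

The Hessian of C is constant: H = [[-6, 4], [4, -2]].
det(H) = (-6)·(-2) − 4² = -4.
Since det(H) < 0, H is indefinite and the critical point is a saddle point.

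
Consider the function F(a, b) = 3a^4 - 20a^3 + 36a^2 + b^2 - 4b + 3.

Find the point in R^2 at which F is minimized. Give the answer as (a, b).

(0, 2)

F(a,b) separates as P(a) + Q(b) + 3, so its minimum is min P + min Q + 3.
P'(a) = 12a(a - 3)(a - 2) vanishes at a ∈ {0, 2, 3}; Q'(b) = 2b - 4 vanishes at b ∈ {2}.
Local minima of P (where P''>0): P(0)=0, P(3)=27. Local minima of Q: Q(2)=-4.
So the global minimum of F is P(0) + Q(2) + 3 = 0 − 4 + 3 = -1, attained at (0, 2).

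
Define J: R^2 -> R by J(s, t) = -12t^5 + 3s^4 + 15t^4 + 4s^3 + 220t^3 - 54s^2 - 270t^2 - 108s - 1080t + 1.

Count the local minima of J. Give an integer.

J separates as a function of s plus a function of t, so ∇J=0 decouples.
∂J/∂s = 12(s - 3)(s + 1)(s + 3) = 0 at s ∈ {-3, -1, 3}; ∂J/∂t = -60(t - 3)(t - 2)(t + 1)(t + 3) = 0 at t ∈ {-3, -1, 2, 3}.
The Hessian is diagonal: diag(J_ss, J_tt). Second derivatives: J_ss(-3)=144, J_ss(-1)=-96, J_ss(3)=288; J_tt(-3)=3600, J_tt(-1)=-1440, J_tt(2)=900, J_tt(3)=-1440.
Local minima occur where both diagonal entries positive: (-3, -3), (-3, 2), (3, -3), (3, 2). Count: 4.

4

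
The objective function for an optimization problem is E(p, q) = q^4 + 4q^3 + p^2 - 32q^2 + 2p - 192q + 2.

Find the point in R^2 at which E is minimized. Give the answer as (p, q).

(-1, 4)

E(p,q) separates as A(p) + B(q) + 2, so its minimum is min A + min B + 2.
A'(p) = 2p + 2 vanishes at p ∈ {-1}; B'(q) = 4(q - 4)(q + 3)(q + 4) vanishes at q ∈ {-4, -3, 4}.
Local minima of A (where A''>0): A(-1)=-1. Local minima of B: B(-4)=256, B(4)=-768.
So the global minimum of E is A(-1) + B(4) + 2 = -1 − 768 + 2 = -767, attained at (-1, 4).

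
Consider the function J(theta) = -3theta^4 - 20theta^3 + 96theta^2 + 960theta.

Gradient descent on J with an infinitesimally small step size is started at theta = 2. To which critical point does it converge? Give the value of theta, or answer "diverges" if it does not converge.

-4

J'(theta) = -12(theta - 4)(theta + 4)(theta + 5), so J'(2) = 1008.
Gradient descent moves in the -J' direction, i.e. theta is decreasing.
The nearest critical point in that direction is theta = -4, where J'' = 96 > 0 (a local minimum). The iterate converges there.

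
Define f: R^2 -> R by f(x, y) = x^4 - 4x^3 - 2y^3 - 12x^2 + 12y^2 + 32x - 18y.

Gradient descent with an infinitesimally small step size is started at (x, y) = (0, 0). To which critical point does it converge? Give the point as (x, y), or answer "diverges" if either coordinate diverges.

(-2, 1)

f is separable, so gradient descent decouples: x follows -∂f/∂x, y follows -∂f/∂y.
∂f/∂x = 4(x - 4)(x - 1)(x + 2); at x=0 this is 32, so x decreases.
∂f/∂y = -6(y - 3)(y - 1); at y=0 this is -18, so y increases.
x converges to its nearest critical value -2 (a local min of the x-part); y converges to 1. The iterate converges to (-2, 1).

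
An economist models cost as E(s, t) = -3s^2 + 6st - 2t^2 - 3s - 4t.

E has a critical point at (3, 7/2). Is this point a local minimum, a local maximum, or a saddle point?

The Hessian of E is constant: H = [[-6, 6], [6, -4]].
det(H) = (-6)·(-4) − 6² = -12.
Since det(H) < 0, H is indefinite and the critical point is a saddle point.

saddle point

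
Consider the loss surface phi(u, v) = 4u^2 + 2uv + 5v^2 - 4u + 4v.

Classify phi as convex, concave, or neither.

convex

phi is quadratic, so its Hessian is the constant matrix H = [[8, 2], [2, 10]].
det(H) = 76, tr(H) = 18.
det(H) > 0 and tr(H) > 0, so H is positive definite everywhere: convex.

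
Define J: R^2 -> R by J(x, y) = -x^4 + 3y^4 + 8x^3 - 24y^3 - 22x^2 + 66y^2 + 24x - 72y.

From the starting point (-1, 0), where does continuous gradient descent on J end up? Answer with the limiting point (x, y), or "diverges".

diverges

J is separable, so gradient descent decouples: x follows -∂J/∂x, y follows -∂J/∂y.
∂J/∂x = -4(x - 3)(x - 2)(x - 1); at x=-1 this is 96, so x decreases.
∂J/∂y = 12(y - 3)(y - 2)(y - 1); at y=0 this is -72, so y increases.
The x-coordinate has no critical point in that direction and runs off to infinity.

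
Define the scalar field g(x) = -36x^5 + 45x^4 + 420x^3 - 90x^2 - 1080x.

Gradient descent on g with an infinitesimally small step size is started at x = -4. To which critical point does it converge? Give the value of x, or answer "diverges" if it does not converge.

g'(x) = -180(x - 3)(x - 1)(x + 1)(x + 2), so g'(-4) = -37800.
Gradient descent moves in the -g' direction, i.e. x is increasing.
The nearest critical point in that direction is x = -2, where g'' = 2700 > 0 (a local minimum). The iterate converges there.

-2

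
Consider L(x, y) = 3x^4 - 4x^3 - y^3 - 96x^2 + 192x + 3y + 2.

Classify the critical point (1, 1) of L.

The mixed partial ∂²L/∂x∂y is 0, so the Hessian at any point is diag(L_xx, L_yy) = diag(12(3x^2 - 2x - 16), -6y).
At (1, 1): H = diag(-180, -6).
Both eigenvalues are negative, so H is negative definite: a local maximum.

local maximum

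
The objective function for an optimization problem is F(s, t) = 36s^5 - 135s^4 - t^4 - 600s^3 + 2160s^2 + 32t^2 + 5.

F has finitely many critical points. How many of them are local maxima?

F separates as a function of s plus a function of t, so ∇F=0 decouples.
∂F/∂s = 180s(s - 4)(s - 2)(s + 3) = 0 at s ∈ {-3, 0, 2, 4}; ∂F/∂t = -4t(t - 4)(t + 4) = 0 at t ∈ {-4, 0, 4}.
The Hessian is diagonal: diag(F_ss, F_tt). Second derivatives: F_ss(-3)=-18900, F_ss(0)=4320, F_ss(2)=-3600, F_ss(4)=10080; F_tt(-4)=-128, F_tt(0)=64, F_tt(4)=-128.
Local maxima occur where both diagonal entries negative: (-3, -4), (-3, 4), (2, -4), (2, 4). Count: 4.

4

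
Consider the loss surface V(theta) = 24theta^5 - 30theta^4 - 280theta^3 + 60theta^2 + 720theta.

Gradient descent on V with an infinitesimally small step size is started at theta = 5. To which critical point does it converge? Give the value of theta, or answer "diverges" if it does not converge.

V'(theta) = 120(theta - 3)(theta - 1)(theta + 1)(theta + 2), so V'(5) = 40320.
Gradient descent moves in the -V' direction, i.e. theta is decreasing.
The nearest critical point in that direction is theta = 3, where V'' = 4800 > 0 (a local minimum). The iterate converges there.

3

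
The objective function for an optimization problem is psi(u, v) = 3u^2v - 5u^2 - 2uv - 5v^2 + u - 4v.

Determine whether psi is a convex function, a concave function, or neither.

The term 3u^2v is cubic, so the Hessian is not constant.
∂²psi/∂u² = 6v - 10, which takes both signs as v varies (negative for sufficiently negative v). A diagonal entry of the Hessian changing sign means the Hessian is neither positive- nor negative-semidefinite on all of R^2.

neither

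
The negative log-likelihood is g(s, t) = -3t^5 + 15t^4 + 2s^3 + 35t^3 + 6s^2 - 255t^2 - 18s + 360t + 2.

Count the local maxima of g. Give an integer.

g separates as a function of s plus a function of t, so ∇g=0 decouples.
∂g/∂s = 6(s - 1)(s + 3) = 0 at s ∈ {-3, 1}; ∂g/∂t = -15(t - 4)(t - 2)(t - 1)(t + 3) = 0 at t ∈ {-3, 1, 2, 4}.
The Hessian is diagonal: diag(g_ss, g_tt). Second derivatives: g_ss(-3)=-24, g_ss(1)=24; g_tt(-3)=2100, g_tt(1)=-180, g_tt(2)=150, g_tt(4)=-630.
Local maxima occur where both diagonal entries negative: (-3, 1), (-3, 4). Count: 2.

2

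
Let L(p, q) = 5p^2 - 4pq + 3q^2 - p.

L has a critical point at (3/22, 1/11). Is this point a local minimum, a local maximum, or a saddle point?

local minimum

The Hessian of L is constant: H = [[10, -4], [-4, 6]].
det(H) = 10·6 − (-4)² = 44.
det(H) > 0 and tr(H) = 16 > 0, so H is positive definite and the point is a local minimum.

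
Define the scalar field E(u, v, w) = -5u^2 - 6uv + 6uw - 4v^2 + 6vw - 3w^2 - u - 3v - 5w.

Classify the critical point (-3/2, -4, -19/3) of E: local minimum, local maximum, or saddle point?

The Hessian is constant: H = [[-10, -6, 6], [-6, -8, 6], [6, 6, -6]].
Leading principal minors: Δ₁ = -10, Δ₂ = 44, Δ₃ = -48.
The minors alternate sign starting negative (−, +, −), so H is negative definite: a local maximum.

local maximum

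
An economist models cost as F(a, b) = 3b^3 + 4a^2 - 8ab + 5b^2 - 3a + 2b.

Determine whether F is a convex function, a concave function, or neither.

neither

The term 3b^3 is cubic, so the Hessian is not constant.
∂²F/∂b² = 18b + 10, which takes both signs as b varies (negative for sufficiently negative b). A diagonal entry of the Hessian changing sign means the Hessian is neither positive- nor negative-semidefinite on all of R^2.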